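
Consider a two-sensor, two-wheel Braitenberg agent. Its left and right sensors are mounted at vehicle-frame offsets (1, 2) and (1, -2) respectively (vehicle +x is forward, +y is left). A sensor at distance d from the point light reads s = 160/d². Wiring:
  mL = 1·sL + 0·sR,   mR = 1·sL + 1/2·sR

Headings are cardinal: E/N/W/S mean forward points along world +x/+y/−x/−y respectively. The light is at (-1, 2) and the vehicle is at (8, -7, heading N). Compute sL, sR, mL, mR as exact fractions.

left sensor world pos  = (6, -6); dL² = 113
right sensor world pos = (10, -6); dR² = 185
sL = 160/113 = 160/113
sR = 160/185 = 32/37
mL = 1·sL + 0·sR = 160/113
mR = 1·sL + 1/2·sR = 7728/4181

160/113 32/37 160/113 7728/4181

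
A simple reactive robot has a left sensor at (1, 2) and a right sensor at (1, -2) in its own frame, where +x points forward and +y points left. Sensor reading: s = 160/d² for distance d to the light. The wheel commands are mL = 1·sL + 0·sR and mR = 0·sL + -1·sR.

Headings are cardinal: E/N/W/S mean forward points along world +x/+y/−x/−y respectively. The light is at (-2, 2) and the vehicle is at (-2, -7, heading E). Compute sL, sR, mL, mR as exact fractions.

left sensor world pos  = (-1, -5); dL² = 50
right sensor world pos = (-1, -9); dR² = 122
sL = 160/50 = 16/5
sR = 160/122 = 80/61
mL = 1·sL + 0·sR = 16/5
mR = 0·sL + -1·sR = -80/61

16/5 80/61 16/5 -80/61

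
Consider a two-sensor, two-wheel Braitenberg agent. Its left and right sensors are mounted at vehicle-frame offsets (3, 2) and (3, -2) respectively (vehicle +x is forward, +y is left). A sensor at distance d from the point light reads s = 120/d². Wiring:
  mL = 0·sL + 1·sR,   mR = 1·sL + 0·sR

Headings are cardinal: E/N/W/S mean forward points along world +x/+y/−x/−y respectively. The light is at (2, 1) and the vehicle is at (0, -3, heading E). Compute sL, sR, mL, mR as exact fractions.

left sensor world pos  = (3, -1); dL² = 5
right sensor world pos = (3, -5); dR² = 37
sL = 120/5 = 24
sR = 120/37 = 120/37
mL = 0·sL + 1·sR = 120/37
mR = 1·sL + 0·sR = 24

24 120/37 120/37 24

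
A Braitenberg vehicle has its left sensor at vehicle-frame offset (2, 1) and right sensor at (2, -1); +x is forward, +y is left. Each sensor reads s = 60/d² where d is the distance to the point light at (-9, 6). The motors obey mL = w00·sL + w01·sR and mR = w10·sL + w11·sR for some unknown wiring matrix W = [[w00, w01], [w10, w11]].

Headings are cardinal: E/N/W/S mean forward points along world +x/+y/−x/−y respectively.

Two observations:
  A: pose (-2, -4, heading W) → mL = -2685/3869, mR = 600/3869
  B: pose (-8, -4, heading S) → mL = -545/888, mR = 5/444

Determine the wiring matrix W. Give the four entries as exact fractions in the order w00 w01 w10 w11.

obs A: pose=(-2,-4,W) → sL=30/73, sR=30/53, mL=-2685/3869, mR=600/3869
obs B: pose=(-8,-4,S) → sL=15/37, sR=5/12, mL=-545/888, mR=5/444
sensor matrix S = [[30/73, 30/53], [15/37, 5/12]]; det S = -16675/286306
solve [mL_A; mL_B] = S·[w00; w01] and [mR_A; mR_B] = S·[w10; w11]:
  w00 = -1, w01 = -1/2, w10 = -1, w11 = 1

-1 -1/2 -1 1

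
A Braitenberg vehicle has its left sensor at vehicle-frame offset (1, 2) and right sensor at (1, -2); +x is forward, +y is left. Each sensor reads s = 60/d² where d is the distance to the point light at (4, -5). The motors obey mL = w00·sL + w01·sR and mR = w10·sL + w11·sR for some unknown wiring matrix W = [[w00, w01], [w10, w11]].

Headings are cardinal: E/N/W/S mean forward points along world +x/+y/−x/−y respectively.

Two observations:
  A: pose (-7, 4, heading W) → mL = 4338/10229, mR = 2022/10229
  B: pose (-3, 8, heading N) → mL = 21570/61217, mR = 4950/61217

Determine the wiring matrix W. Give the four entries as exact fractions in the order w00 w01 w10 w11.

obs A: pose=(-7,4,W) → sL=60/193, sR=12/53, mL=4338/10229, mR=2022/10229
obs B: pose=(-3,8,N) → sL=60/277, sR=60/221, mL=21570/61217, mR=4950/61217
sensor matrix S = [[60/193, 12/53], [60/277, 60/221]]; det S = 22141440/626188693
solve [mL_A; mL_B] = S·[w00; w01] and [mR_A; mR_B] = S·[w10; w11]:
  w00 = 1, w01 = 1/2, w10 = 1, w11 = -1/2

1 1/2 1 -1/2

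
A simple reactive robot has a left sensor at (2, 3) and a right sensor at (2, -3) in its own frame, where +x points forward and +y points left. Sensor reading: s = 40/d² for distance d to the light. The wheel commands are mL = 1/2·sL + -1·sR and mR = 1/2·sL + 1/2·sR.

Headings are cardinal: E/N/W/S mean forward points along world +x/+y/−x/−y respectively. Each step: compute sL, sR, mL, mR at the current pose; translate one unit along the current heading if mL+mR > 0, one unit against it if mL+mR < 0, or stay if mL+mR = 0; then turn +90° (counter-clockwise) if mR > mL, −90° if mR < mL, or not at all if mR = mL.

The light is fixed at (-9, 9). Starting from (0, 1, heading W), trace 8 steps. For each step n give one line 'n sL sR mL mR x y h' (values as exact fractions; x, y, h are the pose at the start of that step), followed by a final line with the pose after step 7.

0 4/17 20/37 -266/629 244/629 0 1 W
1 40/269 40/149 -7780/40081 8360/40081 1 1 S
2 2/9 5/36 -1/36 13/72 1 0 E
3 40/113 8/49 76/5537 1432/5537 2 0 N
4 20/101 20/53 -1490/5353 1540/5353 2 1 W
5 40/269 40/149 -7780/40081 8360/40081 1 1 S
6 2/9 5/36 -1/36 13/72 1 0 E
7 40/113 8/49 76/5537 1432/5537 2 0 N
final 2 1 W

n=0: pose=(0,1,W); sL=4/17, sR=20/37; mL=-266/629, mR=244/629; mL+mR=-22/629 → advance -1; mR−mL=30/37 → turn +1·90°
n=1: pose=(1,1,S); sL=40/269, sR=40/149; mL=-7780/40081, mR=8360/40081; mL+mR=580/40081 → advance +1; mR−mL=60/149 → turn +1·90°
n=2: pose=(1,0,E); sL=2/9, sR=5/36; mL=-1/36, mR=13/72; mL+mR=11/72 → advance +1; mR−mL=5/24 → turn +1·90°
n=3: pose=(2,0,N); sL=40/113, sR=8/49; mL=76/5537, mR=1432/5537; mL+mR=1508/5537 → advance +1; mR−mL=12/49 → turn +1·90°
n=4: pose=(2,1,W); sL=20/101, sR=20/53; mL=-1490/5353, mR=1540/5353; mL+mR=50/5353 → advance +1; mR−mL=30/53 → turn +1·90°
n=5: pose=(1,1,S); sL=40/269, sR=40/149; mL=-7780/40081, mR=8360/40081; mL+mR=580/40081 → advance +1; mR−mL=60/149 → turn +1·90°
n=6: pose=(1,0,E); sL=2/9, sR=5/36; mL=-1/36, mR=13/72; mL+mR=11/72 → advance +1; mR−mL=5/24 → turn +1·90°
n=7: pose=(2,0,N); sL=40/113, sR=8/49; mL=76/5537, mR=1432/5537; mL+mR=1508/5537 → advance +1; mR−mL=12/49 → turn +1·90°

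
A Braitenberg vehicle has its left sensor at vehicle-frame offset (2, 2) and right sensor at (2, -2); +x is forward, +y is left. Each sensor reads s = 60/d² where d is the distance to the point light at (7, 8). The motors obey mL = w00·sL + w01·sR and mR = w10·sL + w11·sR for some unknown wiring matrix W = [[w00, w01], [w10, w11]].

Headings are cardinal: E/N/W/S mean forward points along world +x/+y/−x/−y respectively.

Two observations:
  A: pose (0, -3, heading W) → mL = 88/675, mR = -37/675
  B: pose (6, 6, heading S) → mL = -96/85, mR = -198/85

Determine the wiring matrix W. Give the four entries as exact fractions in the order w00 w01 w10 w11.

obs A: pose=(0,-3,W) → sL=6/25, sR=10/27, mL=88/675, mR=-37/675
obs B: pose=(6,6,S) → sL=60/17, sR=12/5, mL=-96/85, mR=-198/85
sensor matrix S = [[6/25, 10/27], [60/17, 12/5]]; det S = -13984/19125
solve [mL_A; mL_B] = S·[w00; w01] and [mR_A; mR_B] = S·[w10; w11]:
  w00 = -1, w01 = 1, w10 = -1, w11 = 1/2

-1 1 -1 1/2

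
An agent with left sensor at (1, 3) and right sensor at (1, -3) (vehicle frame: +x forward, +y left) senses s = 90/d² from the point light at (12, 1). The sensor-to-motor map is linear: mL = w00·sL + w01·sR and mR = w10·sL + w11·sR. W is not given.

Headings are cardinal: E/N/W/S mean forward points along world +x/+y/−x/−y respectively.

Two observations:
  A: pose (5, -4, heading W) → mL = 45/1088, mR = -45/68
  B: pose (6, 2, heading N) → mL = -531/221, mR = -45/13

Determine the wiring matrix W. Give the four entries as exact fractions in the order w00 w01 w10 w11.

obs A: pose=(5,-4,W) → sL=45/64, sR=45/34, mL=45/1088, mR=-45/68
obs B: pose=(6,2,N) → sL=18/17, sR=90/13, mL=-531/221, mR=-45/13
sensor matrix S = [[45/64, 45/34], [18/17, 90/13]]; det S = 416745/120224
solve [mL_A; mL_B] = S·[w00; w01] and [mR_A; mR_B] = S·[w10; w11]:
  w00 = 1, w01 = -1/2, w10 = 0, w11 = -1/2

1 -1/2 0 -1/2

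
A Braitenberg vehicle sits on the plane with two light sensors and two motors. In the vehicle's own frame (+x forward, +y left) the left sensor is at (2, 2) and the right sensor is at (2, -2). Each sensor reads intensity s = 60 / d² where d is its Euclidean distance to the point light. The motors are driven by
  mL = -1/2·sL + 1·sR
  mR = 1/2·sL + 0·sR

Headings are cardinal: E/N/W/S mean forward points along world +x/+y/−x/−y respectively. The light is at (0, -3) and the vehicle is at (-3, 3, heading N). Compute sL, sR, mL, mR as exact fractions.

left sensor world pos  = (-5, 5); dL² = 89
right sensor world pos = (-1, 5); dR² = 65
sL = 60/89 = 60/89
sR = 60/65 = 12/13
mL = -1/2·sL + 1·sR = 678/1157
mR = 1/2·sL + 0·sR = 30/89

60/89 12/13 678/1157 30/89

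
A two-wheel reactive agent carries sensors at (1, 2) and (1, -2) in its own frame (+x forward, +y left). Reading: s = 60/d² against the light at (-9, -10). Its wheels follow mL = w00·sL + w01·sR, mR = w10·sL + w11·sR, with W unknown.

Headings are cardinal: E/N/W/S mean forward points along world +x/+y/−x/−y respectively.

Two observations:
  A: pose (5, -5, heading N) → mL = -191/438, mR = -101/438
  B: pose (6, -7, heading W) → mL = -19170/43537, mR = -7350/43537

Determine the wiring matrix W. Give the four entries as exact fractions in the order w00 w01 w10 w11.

-1 -1/2 -1 1/2

obs A: pose=(5,-5,N) → sL=1/3, sR=15/73, mL=-191/438, mR=-101/438
obs B: pose=(6,-7,W) → sL=60/197, sR=60/221, mL=-19170/43537, mR=-7350/43537
sensor matrix S = [[1/3, 15/73], [60/197, 60/221]]; det S = 88720/3178201
solve [mL_A; mL_B] = S·[w00; w01] and [mR_A; mR_B] = S·[w10; w11]:
  w00 = -1, w01 = -1/2, w10 = -1, w11 = 1/2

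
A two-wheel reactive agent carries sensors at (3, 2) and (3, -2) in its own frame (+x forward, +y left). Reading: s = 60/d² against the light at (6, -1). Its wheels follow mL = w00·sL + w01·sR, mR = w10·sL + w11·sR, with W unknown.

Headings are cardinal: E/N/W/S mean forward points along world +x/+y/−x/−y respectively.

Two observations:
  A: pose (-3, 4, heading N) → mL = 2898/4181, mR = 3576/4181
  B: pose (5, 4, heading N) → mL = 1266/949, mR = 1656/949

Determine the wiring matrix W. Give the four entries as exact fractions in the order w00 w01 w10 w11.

obs A: pose=(-3,4,N) → sL=12/37, sR=60/113, mL=2898/4181, mR=3576/4181
obs B: pose=(5,4,N) → sL=60/73, sR=12/13, mL=1266/949, mR=1656/949
sensor matrix S = [[12/37, 60/113], [60/73, 12/13]]; det S = -543744/3967769
solve [mL_A; mL_B] = S·[w00; w01] and [mR_A; mR_B] = S·[w10; w11]:
  w00 = 1/2, w01 = 1, w10 = 1, w11 = 1

1/2 1 1 1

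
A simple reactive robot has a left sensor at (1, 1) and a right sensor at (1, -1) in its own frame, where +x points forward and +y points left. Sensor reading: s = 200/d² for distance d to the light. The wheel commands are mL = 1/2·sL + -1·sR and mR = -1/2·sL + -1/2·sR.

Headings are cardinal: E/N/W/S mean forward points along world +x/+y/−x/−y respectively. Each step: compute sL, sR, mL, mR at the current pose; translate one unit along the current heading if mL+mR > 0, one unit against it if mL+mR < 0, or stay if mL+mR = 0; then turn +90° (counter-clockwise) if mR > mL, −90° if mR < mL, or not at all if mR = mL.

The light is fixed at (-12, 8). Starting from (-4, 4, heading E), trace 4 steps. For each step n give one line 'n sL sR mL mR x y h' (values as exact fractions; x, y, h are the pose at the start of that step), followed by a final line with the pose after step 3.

0 20/9 100/53 -370/477 -980/477 -4 4 E
1 200/89 200/61 -11700/5429 -15000/5429 -5 4 S
2 50/13 5 -40/13 -115/26 -5 5 W
3 200/53 40/17 -420/901 -2760/901 -4 5 N
final -4 4 E

n=0: pose=(-4,4,E); sL=20/9, sR=100/53; mL=-370/477, mR=-980/477; mL+mR=-150/53 → advance -1; mR−mL=-610/477 → turn -1·90°
n=1: pose=(-5,4,S); sL=200/89, sR=200/61; mL=-11700/5429, mR=-15000/5429; mL+mR=-300/61 → advance -1; mR−mL=-3300/5429 → turn -1·90°
n=2: pose=(-5,5,W); sL=50/13, sR=5; mL=-40/13, mR=-115/26; mL+mR=-15/2 → advance -1; mR−mL=-35/26 → turn -1·90°
n=3: pose=(-4,5,N); sL=200/53, sR=40/17; mL=-420/901, mR=-2760/901; mL+mR=-60/17 → advance -1; mR−mL=-2340/901 → turn -1·90°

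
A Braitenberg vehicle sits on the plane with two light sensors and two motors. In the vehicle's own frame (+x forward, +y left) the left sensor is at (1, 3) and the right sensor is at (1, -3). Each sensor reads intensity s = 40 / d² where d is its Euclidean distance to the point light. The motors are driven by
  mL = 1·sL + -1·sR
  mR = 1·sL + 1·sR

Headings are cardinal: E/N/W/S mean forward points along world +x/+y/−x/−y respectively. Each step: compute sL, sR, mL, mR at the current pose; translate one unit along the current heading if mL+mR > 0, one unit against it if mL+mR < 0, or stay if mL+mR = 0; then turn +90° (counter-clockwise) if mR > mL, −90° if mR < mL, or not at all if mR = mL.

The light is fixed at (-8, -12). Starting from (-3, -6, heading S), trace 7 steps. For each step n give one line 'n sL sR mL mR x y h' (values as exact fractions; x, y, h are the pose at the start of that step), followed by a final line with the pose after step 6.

0 40/89 40/29 -2400/2581 4720/2581 -3 -6 S
1 2/5 1 -3/5 7/5 -3 -7 E
2 8/9 40/117 64/117 16/13 -2 -7 N
3 20/17 20/53 720/901 1400/901 -2 -6 W
4 40/89 40/29 -2400/2581 4720/2581 -3 -6 S
5 2/5 1 -3/5 7/5 -3 -7 E
6 8/9 40/117 64/117 16/13 -2 -7 N
final -2 -6 W

n=0: pose=(-3,-6,S); sL=40/89, sR=40/29; mL=-2400/2581, mR=4720/2581; mL+mR=80/89 → advance +1; mR−mL=80/29 → turn +1·90°
n=1: pose=(-3,-7,E); sL=2/5, sR=1; mL=-3/5, mR=7/5; mL+mR=4/5 → advance +1; mR−mL=2 → turn +1·90°
n=2: pose=(-2,-7,N); sL=8/9, sR=40/117; mL=64/117, mR=16/13; mL+mR=16/9 → advance +1; mR−mL=80/117 → turn +1·90°
n=3: pose=(-2,-6,W); sL=20/17, sR=20/53; mL=720/901, mR=1400/901; mL+mR=40/17 → advance +1; mR−mL=40/53 → turn +1·90°
n=4: pose=(-3,-6,S); sL=40/89, sR=40/29; mL=-2400/2581, mR=4720/2581; mL+mR=80/89 → advance +1; mR−mL=80/29 → turn +1·90°
n=5: pose=(-3,-7,E); sL=2/5, sR=1; mL=-3/5, mR=7/5; mL+mR=4/5 → advance +1; mR−mL=2 → turn +1·90°
n=6: pose=(-2,-7,N); sL=8/9, sR=40/117; mL=64/117, mR=16/13; mL+mR=16/9 → advance +1; mR−mL=80/117 → turn +1·90°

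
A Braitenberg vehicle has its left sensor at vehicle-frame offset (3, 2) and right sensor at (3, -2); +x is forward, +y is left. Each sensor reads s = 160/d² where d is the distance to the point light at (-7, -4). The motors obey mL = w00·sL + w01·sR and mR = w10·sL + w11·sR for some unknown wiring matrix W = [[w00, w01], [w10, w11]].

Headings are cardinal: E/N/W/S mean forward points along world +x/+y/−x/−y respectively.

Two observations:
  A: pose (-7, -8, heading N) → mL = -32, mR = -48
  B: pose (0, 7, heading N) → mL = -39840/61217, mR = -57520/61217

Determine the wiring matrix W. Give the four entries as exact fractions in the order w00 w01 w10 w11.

obs A: pose=(-7,-8,N) → sL=32, sR=32, mL=-32, mR=-48
obs B: pose=(0,7,N) → sL=160/221, sR=160/277, mL=-39840/61217, mR=-57520/61217
sensor matrix S = [[32, 32], [160/221, 160/277]]; det S = -286720/61217
solve [mL_A; mL_B] = S·[w00; w01] and [mR_A; mR_B] = S·[w10; w11]:
  w00 = -1/2, w01 = -1/2, w10 = -1/2, w11 = -1

-1/2 -1/2 -1/2 -1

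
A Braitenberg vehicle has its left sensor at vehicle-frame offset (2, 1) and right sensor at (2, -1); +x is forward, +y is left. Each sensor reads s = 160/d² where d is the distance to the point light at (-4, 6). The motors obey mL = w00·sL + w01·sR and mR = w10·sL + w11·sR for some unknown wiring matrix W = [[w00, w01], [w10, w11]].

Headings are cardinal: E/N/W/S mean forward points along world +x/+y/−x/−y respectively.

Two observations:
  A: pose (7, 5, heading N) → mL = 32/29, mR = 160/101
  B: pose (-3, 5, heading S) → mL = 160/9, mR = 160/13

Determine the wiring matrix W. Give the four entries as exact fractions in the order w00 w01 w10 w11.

obs A: pose=(7,5,N) → sL=160/101, sR=32/29, mL=32/29, mR=160/101
obs B: pose=(-3,5,S) → sL=160/13, sR=160/9, mL=160/9, mR=160/13
sensor matrix S = [[160/101, 32/29], [160/13, 160/9]]; det S = 4997120/342693
solve [mL_A; mL_B] = S·[w00; w01] and [mR_A; mR_B] = S·[w10; w11]:
  w00 = 0, w01 = 1, w10 = 1, w11 = 0

0 1 1 0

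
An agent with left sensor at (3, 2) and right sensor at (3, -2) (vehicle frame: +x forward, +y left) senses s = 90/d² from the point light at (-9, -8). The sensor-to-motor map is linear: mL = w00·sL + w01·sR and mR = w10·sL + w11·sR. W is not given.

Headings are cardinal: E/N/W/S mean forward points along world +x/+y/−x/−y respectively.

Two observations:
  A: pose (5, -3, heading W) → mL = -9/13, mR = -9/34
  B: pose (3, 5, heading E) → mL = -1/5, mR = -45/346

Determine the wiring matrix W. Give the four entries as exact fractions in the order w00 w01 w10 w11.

obs A: pose=(5,-3,W) → sL=9/13, sR=9/17, mL=-9/13, mR=-9/34
obs B: pose=(3,5,E) → sL=1/5, sR=45/173, mL=-1/5, mR=-45/346
sensor matrix S = [[9/13, 9/17], [1/5, 45/173]]; det S = 14184/191165
solve [mL_A; mL_B] = S·[w00; w01] and [mR_A; mR_B] = S·[w10; w11]:
  w00 = -1, w01 = 0, w10 = 0, w11 = -1/2

-1 0 0 -1/2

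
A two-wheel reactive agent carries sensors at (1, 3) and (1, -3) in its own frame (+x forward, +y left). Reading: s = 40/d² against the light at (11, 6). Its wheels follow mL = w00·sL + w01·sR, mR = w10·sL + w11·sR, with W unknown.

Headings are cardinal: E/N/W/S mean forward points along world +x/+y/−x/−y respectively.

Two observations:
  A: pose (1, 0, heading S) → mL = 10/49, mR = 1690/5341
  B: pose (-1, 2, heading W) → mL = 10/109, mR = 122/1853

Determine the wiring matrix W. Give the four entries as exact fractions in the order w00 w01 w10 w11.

1/2 0 1 -1/2

obs A: pose=(1,0,S) → sL=20/49, sR=20/109, mL=10/49, mR=1690/5341
obs B: pose=(-1,2,W) → sL=20/109, sR=4/17, mL=10/109, mR=122/1853
sensor matrix S = [[20/49, 20/109], [20/109, 4/17]]; det S = 617280/9896873
solve [mL_A; mL_B] = S·[w00; w01] and [mR_A; mR_B] = S·[w10; w11]:
  w00 = 1/2, w01 = 0, w10 = 1, w11 = -1/2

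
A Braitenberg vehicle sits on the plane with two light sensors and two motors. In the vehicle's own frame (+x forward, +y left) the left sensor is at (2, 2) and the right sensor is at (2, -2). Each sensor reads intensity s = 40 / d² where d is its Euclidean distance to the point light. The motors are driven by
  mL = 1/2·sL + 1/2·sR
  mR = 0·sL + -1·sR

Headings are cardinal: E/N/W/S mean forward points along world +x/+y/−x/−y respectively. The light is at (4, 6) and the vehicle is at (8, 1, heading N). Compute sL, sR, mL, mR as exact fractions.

40/13 8/9 232/117 -8/9

left sensor world pos  = (6, 3); dL² = 13
right sensor world pos = (10, 3); dR² = 45
sL = 40/13 = 40/13
sR = 40/45 = 8/9
mL = 1/2·sL + 1/2·sR = 232/117
mR = 0·sL + -1·sR = -8/9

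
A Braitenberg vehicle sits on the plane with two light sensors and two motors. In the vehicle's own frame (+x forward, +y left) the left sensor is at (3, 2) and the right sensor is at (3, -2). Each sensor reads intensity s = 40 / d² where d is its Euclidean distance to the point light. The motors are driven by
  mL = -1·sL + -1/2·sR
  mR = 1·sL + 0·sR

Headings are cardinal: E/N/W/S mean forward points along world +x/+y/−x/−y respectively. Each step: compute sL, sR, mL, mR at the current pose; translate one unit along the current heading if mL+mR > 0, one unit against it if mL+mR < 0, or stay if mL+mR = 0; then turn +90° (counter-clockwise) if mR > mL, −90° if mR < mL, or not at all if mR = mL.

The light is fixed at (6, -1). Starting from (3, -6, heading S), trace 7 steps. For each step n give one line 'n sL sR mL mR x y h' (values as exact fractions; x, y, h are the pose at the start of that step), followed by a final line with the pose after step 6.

n=0: pose=(3,-6,S); sL=8/13, sR=40/89; mL=-972/1157, mR=8/13; mL+mR=-20/89 → advance -1; mR−mL=1684/1157 → turn +1·90°
n=1: pose=(3,-5,E); sL=10, sR=10/9; mL=-95/9, mR=10; mL+mR=-5/9 → advance -1; mR−mL=185/9 → turn +1·90°
n=2: pose=(2,-5,N); sL=40/37, sR=8; mL=-188/37, mR=40/37; mL+mR=-4 → advance -1; mR−mL=228/37 → turn +1·90°
n=3: pose=(2,-6,W); sL=20/49, sR=20/29; mL=-1070/1421, mR=20/49; mL+mR=-10/29 → advance -1; mR−mL=1650/1421 → turn +1·90°
n=4: pose=(3,-6,S); sL=8/13, sR=40/89; mL=-972/1157, mR=8/13; mL+mR=-20/89 → advance -1; mR−mL=1684/1157 → turn +1·90°
n=5: pose=(3,-5,E); sL=10, sR=10/9; mL=-95/9, mR=10; mL+mR=-5/9 → advance -1; mR−mL=185/9 → turn +1·90°
n=6: pose=(2,-5,N); sL=40/37, sR=8; mL=-188/37, mR=40/37; mL+mR=-4 → advance -1; mR−mL=228/37 → turn +1·90°

0 8/13 40/89 -972/1157 8/13 3 -6 S
1 10 10/9 -95/9 10 3 -5 E
2 40/37 8 -188/37 40/37 2 -5 N
3 20/49 20/29 -1070/1421 20/49 2 -6 W
4 8/13 40/89 -972/1157 8/13 3 -6 S
5 10 10/9 -95/9 10 3 -5 E
6 40/37 8 -188/37 40/37 2 -5 N
final 2 -6 W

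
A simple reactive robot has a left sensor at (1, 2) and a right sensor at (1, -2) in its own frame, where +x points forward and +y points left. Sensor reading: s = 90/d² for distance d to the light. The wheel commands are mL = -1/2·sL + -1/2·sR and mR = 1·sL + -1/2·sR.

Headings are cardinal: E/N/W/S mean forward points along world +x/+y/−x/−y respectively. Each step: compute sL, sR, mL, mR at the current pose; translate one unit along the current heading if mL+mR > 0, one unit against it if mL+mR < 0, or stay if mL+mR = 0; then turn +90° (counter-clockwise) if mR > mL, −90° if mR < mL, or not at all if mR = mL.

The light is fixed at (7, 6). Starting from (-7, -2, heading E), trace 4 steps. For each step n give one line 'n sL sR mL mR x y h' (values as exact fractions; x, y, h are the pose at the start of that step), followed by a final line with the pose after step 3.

n=0: pose=(-7,-2,E); sL=18/41, sR=90/269; mL=-4266/11029, mR=2997/11029; mL+mR=-1269/11029 → advance -1; mR−mL=27/41 → turn +1·90°
n=1: pose=(-8,-2,N); sL=45/169, sR=45/109; mL=-6255/18421, mR=2205/36842; mL+mR=-10305/36842 → advance -1; mR−mL=135/338 → turn +1·90°
n=2: pose=(-8,-3,W); sL=90/377, sR=18/61; mL=-6138/22997, mR=2097/22997; mL+mR=-4041/22997 → advance -1; mR−mL=135/377 → turn +1·90°
n=3: pose=(-7,-3,S); sL=45/122, sR=45/178; mL=-3375/10858, mR=5265/21716; mL+mR=-1485/21716 → advance -1; mR−mL=135/244 → turn +1·90°

0 18/41 90/269 -4266/11029 2997/11029 -7 -2 E
1 45/169 45/109 -6255/18421 2205/36842 -8 -2 N
2 90/377 18/61 -6138/22997 2097/22997 -8 -3 W
3 45/122 45/178 -3375/10858 5265/21716 -7 -3 S
final -7 -2 E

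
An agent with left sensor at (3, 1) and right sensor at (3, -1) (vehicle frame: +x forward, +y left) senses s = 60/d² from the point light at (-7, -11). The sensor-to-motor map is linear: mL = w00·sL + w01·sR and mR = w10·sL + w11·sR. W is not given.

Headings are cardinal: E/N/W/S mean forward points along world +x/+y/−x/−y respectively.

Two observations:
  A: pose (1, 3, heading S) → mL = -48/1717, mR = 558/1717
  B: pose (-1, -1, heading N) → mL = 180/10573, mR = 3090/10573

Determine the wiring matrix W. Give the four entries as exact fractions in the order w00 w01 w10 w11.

1/2 -1/2 1/2 1/2

obs A: pose=(1,3,S) → sL=30/101, sR=6/17, mL=-48/1717, mR=558/1717
obs B: pose=(-1,-1,N) → sL=30/97, sR=30/109, mL=180/10573, mR=3090/10573
sensor matrix S = [[30/101, 6/17], [30/97, 30/109]]; det S = -497520/18153841
solve [mL_A; mL_B] = S·[w00; w01] and [mR_A; mR_B] = S·[w10; w11]:
  w00 = 1/2, w01 = -1/2, w10 = 1/2, w11 = 1/2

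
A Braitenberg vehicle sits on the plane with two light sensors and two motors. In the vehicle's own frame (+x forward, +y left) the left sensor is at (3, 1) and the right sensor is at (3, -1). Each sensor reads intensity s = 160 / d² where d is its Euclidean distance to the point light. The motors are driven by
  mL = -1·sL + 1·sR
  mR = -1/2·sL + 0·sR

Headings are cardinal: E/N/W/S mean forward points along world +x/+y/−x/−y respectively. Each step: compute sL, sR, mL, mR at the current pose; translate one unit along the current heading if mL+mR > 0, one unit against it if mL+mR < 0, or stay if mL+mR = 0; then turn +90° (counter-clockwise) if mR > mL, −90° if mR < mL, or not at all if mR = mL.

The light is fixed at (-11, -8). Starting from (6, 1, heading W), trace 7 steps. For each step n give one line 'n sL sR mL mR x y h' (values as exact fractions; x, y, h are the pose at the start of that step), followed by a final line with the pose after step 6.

n=0: pose=(6,1,W); sL=8/13, sR=20/37; mL=-36/481, mR=-4/13; mL+mR=-184/481 → advance -1; mR−mL=-112/481 → turn -1·90°
n=1: pose=(7,1,N); sL=160/433, sR=32/101; mL=-2304/43733, mR=-80/433; mL+mR=-10384/43733 → advance -1; mR−mL=-5776/43733 → turn -1·90°
n=2: pose=(7,0,E); sL=80/261, sR=16/49; mL=256/12789, mR=-40/261; mL+mR=-568/4263 → advance -1; mR−mL=-2216/12789 → turn -1·90°
n=3: pose=(6,0,S); sL=160/349, sR=160/281; mL=10880/98069, mR=-80/349; mL+mR=-11600/98069 → advance -1; mR−mL=-33360/98069 → turn -1·90°
n=4: pose=(6,1,W); sL=8/13, sR=20/37; mL=-36/481, mR=-4/13; mL+mR=-184/481 → advance -1; mR−mL=-112/481 → turn -1·90°
n=5: pose=(7,1,N); sL=160/433, sR=32/101; mL=-2304/43733, mR=-80/433; mL+mR=-10384/43733 → advance -1; mR−mL=-5776/43733 → turn -1·90°
n=6: pose=(7,0,E); sL=80/261, sR=16/49; mL=256/12789, mR=-40/261; mL+mR=-568/4263 → advance -1; mR−mL=-2216/12789 → turn -1·90°

0 8/13 20/37 -36/481 -4/13 6 1 W
1 160/433 32/101 -2304/43733 -80/433 7 1 N
2 80/261 16/49 256/12789 -40/261 7 0 E
3 160/349 160/281 10880/98069 -80/349 6 0 S
4 8/13 20/37 -36/481 -4/13 6 1 W
5 160/433 32/101 -2304/43733 -80/433 7 1 N
6 80/261 16/49 256/12789 -40/261 7 0 E
final 6 0 S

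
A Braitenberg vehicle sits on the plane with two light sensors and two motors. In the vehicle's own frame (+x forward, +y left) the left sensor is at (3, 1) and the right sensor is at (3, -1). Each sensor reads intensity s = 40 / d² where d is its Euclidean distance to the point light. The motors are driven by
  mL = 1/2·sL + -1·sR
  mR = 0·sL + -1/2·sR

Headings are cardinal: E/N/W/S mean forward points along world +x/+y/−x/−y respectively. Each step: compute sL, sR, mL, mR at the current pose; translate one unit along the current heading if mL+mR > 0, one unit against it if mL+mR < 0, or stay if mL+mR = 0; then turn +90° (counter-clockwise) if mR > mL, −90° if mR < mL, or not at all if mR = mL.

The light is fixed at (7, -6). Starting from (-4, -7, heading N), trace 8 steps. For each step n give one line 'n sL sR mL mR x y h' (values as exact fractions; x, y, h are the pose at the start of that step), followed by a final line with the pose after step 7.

n=0: pose=(-4,-7,N); sL=10/37, sR=5/13; mL=-120/481, mR=-5/26; mL+mR=-425/962 → advance -1; mR−mL=55/962 → turn +1·90°
n=1: pose=(-4,-8,W); sL=8/41, sR=40/197; mL=-852/8077, mR=-20/197; mL+mR=-1672/8077 → advance -1; mR−mL=32/8077 → turn +1·90°
n=2: pose=(-3,-8,S); sL=20/53, sR=20/73; mL=-330/3869, mR=-10/73; mL+mR=-860/3869 → advance -1; mR−mL=-200/3869 → turn -1·90°
n=3: pose=(-3,-7,W); sL=40/173, sR=40/169; mL=-3540/29237, mR=-20/169; mL+mR=-7000/29237 → advance -1; mR−mL=80/29237 → turn +1·90°
n=4: pose=(-2,-7,S); sL=1/2, sR=10/29; mL=-11/116, mR=-5/29; mL+mR=-31/116 → advance -1; mR−mL=-9/116 → turn -1·90°
n=5: pose=(-2,-6,W); sL=8/29, sR=8/29; mL=-4/29, mR=-4/29; mL+mR=-8/29 → advance -1; mR−mL=0 → turn +0·90°
n=6: pose=(-1,-6,W); sL=20/61, sR=20/61; mL=-10/61, mR=-10/61; mL+mR=-20/61 → advance -1; mR−mL=0 → turn +0·90°
n=7: pose=(0,-6,W); sL=40/101, sR=40/101; mL=-20/101, mR=-20/101; mL+mR=-40/101 → advance -1; mR−mL=0 → turn +0·90°

0 10/37 5/13 -120/481 -5/26 -4 -7 N
1 8/41 40/197 -852/8077 -20/197 -4 -8 W
2 20/53 20/73 -330/3869 -10/73 -3 -8 S
3 40/173 40/169 -3540/29237 -20/169 -3 -7 W
4 1/2 10/29 -11/116 -5/29 -2 -7 S
5 8/29 8/29 -4/29 -4/29 -2 -6 W
6 20/61 20/61 -10/61 -10/61 -1 -6 W
7 40/101 40/101 -20/101 -20/101 0 -6 W
final 1 -6 W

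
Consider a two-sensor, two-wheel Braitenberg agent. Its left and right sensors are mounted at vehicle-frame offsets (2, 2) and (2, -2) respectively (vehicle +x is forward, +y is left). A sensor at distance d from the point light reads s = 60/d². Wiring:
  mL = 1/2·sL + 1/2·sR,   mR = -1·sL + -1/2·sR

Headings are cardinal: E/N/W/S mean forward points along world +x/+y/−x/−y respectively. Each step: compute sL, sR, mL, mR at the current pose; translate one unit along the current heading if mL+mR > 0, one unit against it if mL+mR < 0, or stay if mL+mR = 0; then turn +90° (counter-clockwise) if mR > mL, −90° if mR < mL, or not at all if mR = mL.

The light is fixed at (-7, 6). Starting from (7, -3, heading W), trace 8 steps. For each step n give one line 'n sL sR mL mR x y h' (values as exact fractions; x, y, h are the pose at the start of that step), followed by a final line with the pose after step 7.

0 12/53 60/193 2748/10229 -3906/10229 7 -3 W
1 30/109 30/169 4170/18421 -6705/18421 8 -3 N
2 60/353 60/433 23580/152849 -36570/152849 8 -4 E
3 3/20 5/24 43/240 -61/240 7 -4 S
4 12/53 60/193 2748/10229 -3906/10229 7 -3 W
5 30/109 30/169 4170/18421 -6705/18421 8 -3 N
6 60/353 60/433 23580/152849 -36570/152849 8 -4 E
7 3/20 5/24 43/240 -61/240 7 -4 S
final 7 -3 W

n=0: pose=(7,-3,W); sL=12/53, sR=60/193; mL=2748/10229, mR=-3906/10229; mL+mR=-6/53 → advance -1; mR−mL=-6654/10229 → turn -1·90°
n=1: pose=(8,-3,N); sL=30/109, sR=30/169; mL=4170/18421, mR=-6705/18421; mL+mR=-15/109 → advance -1; mR−mL=-10875/18421 → turn -1·90°
n=2: pose=(8,-4,E); sL=60/353, sR=60/433; mL=23580/152849, mR=-36570/152849; mL+mR=-30/353 → advance -1; mR−mL=-60150/152849 → turn -1·90°
n=3: pose=(7,-4,S); sL=3/20, sR=5/24; mL=43/240, mR=-61/240; mL+mR=-3/40 → advance -1; mR−mL=-13/30 → turn -1·90°
n=4: pose=(7,-3,W); sL=12/53, sR=60/193; mL=2748/10229, mR=-3906/10229; mL+mR=-6/53 → advance -1; mR−mL=-6654/10229 → turn -1·90°
n=5: pose=(8,-3,N); sL=30/109, sR=30/169; mL=4170/18421, mR=-6705/18421; mL+mR=-15/109 → advance -1; mR−mL=-10875/18421 → turn -1·90°
n=6: pose=(8,-4,E); sL=60/353, sR=60/433; mL=23580/152849, mR=-36570/152849; mL+mR=-30/353 → advance -1; mR−mL=-60150/152849 → turn -1·90°
n=7: pose=(7,-4,S); sL=3/20, sR=5/24; mL=43/240, mR=-61/240; mL+mR=-3/40 → advance -1; mR−mL=-13/30 → turn -1·90°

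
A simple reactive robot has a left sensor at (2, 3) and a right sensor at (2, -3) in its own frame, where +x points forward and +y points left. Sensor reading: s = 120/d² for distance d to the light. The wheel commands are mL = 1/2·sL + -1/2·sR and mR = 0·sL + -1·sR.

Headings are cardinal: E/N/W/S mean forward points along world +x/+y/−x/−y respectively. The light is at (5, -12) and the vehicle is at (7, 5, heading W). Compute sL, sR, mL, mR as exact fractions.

30/49 3/10 153/980 -3/10

left sensor world pos  = (5, 2); dL² = 196
right sensor world pos = (5, 8); dR² = 400
sL = 120/196 = 30/49
sR = 120/400 = 3/10
mL = 1/2·sL + -1/2·sR = 153/980
mR = 0·sL + -1·sR = -3/10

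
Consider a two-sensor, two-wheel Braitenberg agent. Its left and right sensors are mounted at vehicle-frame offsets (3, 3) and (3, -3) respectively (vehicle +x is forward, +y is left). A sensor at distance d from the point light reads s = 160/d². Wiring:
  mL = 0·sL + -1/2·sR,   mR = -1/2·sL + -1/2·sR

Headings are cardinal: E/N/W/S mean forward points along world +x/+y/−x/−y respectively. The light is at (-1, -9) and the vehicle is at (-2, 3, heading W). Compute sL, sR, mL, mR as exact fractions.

left sensor world pos  = (-5, 0); dL² = 97
right sensor world pos = (-5, 6); dR² = 241
sL = 160/97 = 160/97
sR = 160/241 = 160/241
mL = 0·sL + -1/2·sR = -80/241
mR = -1/2·sL + -1/2·sR = -27040/23377

160/97 160/241 -80/241 -27040/23377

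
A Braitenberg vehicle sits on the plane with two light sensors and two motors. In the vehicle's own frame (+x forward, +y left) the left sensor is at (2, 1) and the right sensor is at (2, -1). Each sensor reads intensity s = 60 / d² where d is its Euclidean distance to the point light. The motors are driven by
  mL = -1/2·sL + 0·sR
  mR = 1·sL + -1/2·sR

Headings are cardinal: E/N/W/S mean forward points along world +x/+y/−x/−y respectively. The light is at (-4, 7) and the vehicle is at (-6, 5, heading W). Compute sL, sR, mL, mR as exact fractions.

left sensor world pos  = (-8, 4); dL² = 25
right sensor world pos = (-8, 6); dR² = 17
sL = 60/25 = 12/5
sR = 60/17 = 60/17
mL = -1/2·sL + 0·sR = -6/5
mR = 1·sL + -1/2·sR = 54/85

12/5 60/17 -6/5 54/85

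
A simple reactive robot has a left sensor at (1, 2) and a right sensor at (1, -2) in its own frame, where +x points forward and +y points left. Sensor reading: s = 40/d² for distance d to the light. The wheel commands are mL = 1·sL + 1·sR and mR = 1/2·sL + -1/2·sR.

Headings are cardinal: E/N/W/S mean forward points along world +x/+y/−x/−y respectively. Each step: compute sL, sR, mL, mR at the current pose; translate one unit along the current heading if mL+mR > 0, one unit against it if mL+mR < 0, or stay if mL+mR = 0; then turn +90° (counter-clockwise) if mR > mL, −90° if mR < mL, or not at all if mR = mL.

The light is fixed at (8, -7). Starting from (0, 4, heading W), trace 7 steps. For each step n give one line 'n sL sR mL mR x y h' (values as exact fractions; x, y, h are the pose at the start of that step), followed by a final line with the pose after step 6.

0 20/81 4/25 824/2025 88/2025 0 4 W
1 8/53 40/193 3664/10229 -288/10229 -1 4 N
2 2/13 10/41 212/533 -24/533 -1 5 E
3 40/157 40/221 15120/34697 1280/34697 0 5 S
4 20/81 4/25 824/2025 88/2025 0 4 W
5 8/53 40/193 3664/10229 -288/10229 -1 4 N
6 2/13 10/41 212/533 -24/533 -1 5 E
final 0 5 S

n=0: pose=(0,4,W); sL=20/81, sR=4/25; mL=824/2025, mR=88/2025; mL+mR=304/675 → advance +1; mR−mL=-736/2025 → turn -1·90°
n=1: pose=(-1,4,N); sL=8/53, sR=40/193; mL=3664/10229, mR=-288/10229; mL+mR=3376/10229 → advance +1; mR−mL=-3952/10229 → turn -1·90°
n=2: pose=(-1,5,E); sL=2/13, sR=10/41; mL=212/533, mR=-24/533; mL+mR=188/533 → advance +1; mR−mL=-236/533 → turn -1·90°
n=3: pose=(0,5,S); sL=40/157, sR=40/221; mL=15120/34697, mR=1280/34697; mL+mR=16400/34697 → advance +1; mR−mL=-13840/34697 → turn -1·90°
n=4: pose=(0,4,W); sL=20/81, sR=4/25; mL=824/2025, mR=88/2025; mL+mR=304/675 → advance +1; mR−mL=-736/2025 → turn -1·90°
n=5: pose=(-1,4,N); sL=8/53, sR=40/193; mL=3664/10229, mR=-288/10229; mL+mR=3376/10229 → advance +1; mR−mL=-3952/10229 → turn -1·90°
n=6: pose=(-1,5,E); sL=2/13, sR=10/41; mL=212/533, mR=-24/533; mL+mR=188/533 → advance +1; mR−mL=-236/533 → turn -1·90°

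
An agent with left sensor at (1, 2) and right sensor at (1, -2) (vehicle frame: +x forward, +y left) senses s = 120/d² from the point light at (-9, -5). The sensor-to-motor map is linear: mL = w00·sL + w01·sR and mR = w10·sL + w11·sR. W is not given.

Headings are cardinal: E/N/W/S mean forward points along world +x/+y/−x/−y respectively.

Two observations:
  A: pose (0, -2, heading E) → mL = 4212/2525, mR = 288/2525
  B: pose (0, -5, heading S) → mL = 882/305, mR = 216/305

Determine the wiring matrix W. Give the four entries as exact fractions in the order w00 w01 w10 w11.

1/2 1 -1/2 1/2

obs A: pose=(0,-2,E) → sL=24/25, sR=120/101, mL=4212/2525, mR=288/2525
obs B: pose=(0,-5,S) → sL=60/61, sR=12/5, mL=882/305, mR=216/305
sensor matrix S = [[24/25, 120/101], [60/61, 12/5]]; det S = 874368/770125
solve [mL_A; mL_B] = S·[w00; w01] and [mR_A; mR_B] = S·[w10; w11]:
  w00 = 1/2, w01 = 1, w10 = -1/2, w11 = 1/2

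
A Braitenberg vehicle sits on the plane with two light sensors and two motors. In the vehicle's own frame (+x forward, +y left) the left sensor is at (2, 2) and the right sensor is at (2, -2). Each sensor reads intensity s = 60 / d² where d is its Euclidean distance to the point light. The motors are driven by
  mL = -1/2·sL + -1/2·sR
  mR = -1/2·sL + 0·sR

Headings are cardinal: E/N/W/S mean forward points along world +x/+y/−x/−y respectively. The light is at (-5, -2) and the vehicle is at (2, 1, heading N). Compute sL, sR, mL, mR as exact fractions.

6/5 30/53 -234/265 -3/5

left sensor world pos  = (0, 3); dL² = 50
right sensor world pos = (4, 3); dR² = 106
sL = 60/50 = 6/5
sR = 60/106 = 30/53
mL = -1/2·sL + -1/2·sR = -234/265
mR = -1/2·sL + 0·sR = -3/5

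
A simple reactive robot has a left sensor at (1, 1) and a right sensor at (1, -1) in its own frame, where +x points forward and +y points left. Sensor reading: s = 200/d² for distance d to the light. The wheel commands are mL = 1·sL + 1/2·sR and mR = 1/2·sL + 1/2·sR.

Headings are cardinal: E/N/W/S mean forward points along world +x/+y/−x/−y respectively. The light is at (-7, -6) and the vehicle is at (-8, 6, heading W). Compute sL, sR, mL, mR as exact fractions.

left sensor world pos  = (-9, 5); dL² = 125
right sensor world pos = (-9, 7); dR² = 173
sL = 200/125 = 8/5
sR = 200/173 = 200/173
mL = 1·sL + 1/2·sR = 1884/865
mR = 1/2·sL + 1/2·sR = 1192/865

8/5 200/173 1884/865 1192/865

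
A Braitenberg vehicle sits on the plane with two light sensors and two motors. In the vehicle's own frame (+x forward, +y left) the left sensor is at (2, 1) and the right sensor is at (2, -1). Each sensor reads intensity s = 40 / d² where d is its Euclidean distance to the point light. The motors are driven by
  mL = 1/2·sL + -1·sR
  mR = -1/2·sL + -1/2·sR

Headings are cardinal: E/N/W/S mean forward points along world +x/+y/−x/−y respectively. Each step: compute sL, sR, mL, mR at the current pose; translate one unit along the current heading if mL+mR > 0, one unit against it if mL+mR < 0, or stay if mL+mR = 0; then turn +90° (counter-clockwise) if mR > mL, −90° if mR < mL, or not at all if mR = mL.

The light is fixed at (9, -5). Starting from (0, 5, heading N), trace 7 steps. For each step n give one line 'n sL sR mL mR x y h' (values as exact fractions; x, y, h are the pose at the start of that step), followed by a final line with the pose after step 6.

n=0: pose=(0,5,N); sL=10/61, sR=5/26; mL=-175/1586, mR=-565/3172; mL+mR=-15/52 → advance -1; mR−mL=-215/3172 → turn -1·90°
n=1: pose=(0,4,E); sL=40/149, sR=40/113; mL=-3700/16837, mR=-5240/16837; mL+mR=-60/113 → advance -1; mR−mL=-1540/16837 → turn -1·90°
n=2: pose=(-1,4,S); sL=4/13, sR=4/17; mL=-18/221, mR=-60/221; mL+mR=-6/17 → advance -1; mR−mL=-42/221 → turn -1·90°
n=3: pose=(-1,5,W); sL=8/45, sR=8/53; mL=-148/2385, mR=-392/2385; mL+mR=-12/53 → advance -1; mR−mL=-244/2385 → turn -1·90°
n=4: pose=(0,5,N); sL=10/61, sR=5/26; mL=-175/1586, mR=-565/3172; mL+mR=-15/52 → advance -1; mR−mL=-215/3172 → turn -1·90°
n=5: pose=(0,4,E); sL=40/149, sR=40/113; mL=-3700/16837, mR=-5240/16837; mL+mR=-60/113 → advance -1; mR−mL=-1540/16837 → turn -1·90°
n=6: pose=(-1,4,S); sL=4/13, sR=4/17; mL=-18/221, mR=-60/221; mL+mR=-6/17 → advance -1; mR−mL=-42/221 → turn -1·90°

0 10/61 5/26 -175/1586 -565/3172 0 5 N
1 40/149 40/113 -3700/16837 -5240/16837 0 4 E
2 4/13 4/17 -18/221 -60/221 -1 4 S
3 8/45 8/53 -148/2385 -392/2385 -1 5 W
4 10/61 5/26 -175/1586 -565/3172 0 5 N
5 40/149 40/113 -3700/16837 -5240/16837 0 4 E
6 4/13 4/17 -18/221 -60/221 -1 4 S
final -1 5 W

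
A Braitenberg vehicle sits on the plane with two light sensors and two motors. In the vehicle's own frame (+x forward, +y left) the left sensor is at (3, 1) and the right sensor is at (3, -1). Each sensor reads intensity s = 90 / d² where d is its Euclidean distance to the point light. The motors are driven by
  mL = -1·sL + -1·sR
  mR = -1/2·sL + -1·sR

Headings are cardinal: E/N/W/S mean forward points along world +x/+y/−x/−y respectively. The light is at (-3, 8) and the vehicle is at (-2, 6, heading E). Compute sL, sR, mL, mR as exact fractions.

left sensor world pos  = (1, 7); dL² = 17
right sensor world pos = (1, 5); dR² = 25
sL = 90/17 = 90/17
sR = 90/25 = 18/5
mL = -1·sL + -1·sR = -756/85
mR = -1/2·sL + -1·sR = -531/85

90/17 18/5 -756/85 -531/85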